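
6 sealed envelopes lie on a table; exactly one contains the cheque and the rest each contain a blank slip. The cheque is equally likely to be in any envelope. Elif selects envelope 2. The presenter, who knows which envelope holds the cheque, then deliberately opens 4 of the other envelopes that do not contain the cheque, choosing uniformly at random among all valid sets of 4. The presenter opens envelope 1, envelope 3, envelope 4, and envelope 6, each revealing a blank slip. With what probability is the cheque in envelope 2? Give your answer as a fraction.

Consider each possible location of the cheque in turn.
If it is in any of envelopes 1, 3, 4, and 6 (prior 1/6 each): that envelope was opened and seen not to hold the prize — ruled out; weight (1/6)·0 = 0 each.
If it is in envelope 2 (prior 1/6): the presenter has 5 equally likely choices, so probability 1/5; weight (1/6)·(1/5) = 1/30.
If it is in envelope 5 (prior 1/6): the presenter has no choice, probability 1; weight (1/6)·1 = 1/6.
The weights sum to 1/5.
So P(the cheque in envelope 2 | the presenter opened envelope 1, envelope 3, envelope 4, and envelope 6) = (1/30) / (1/5) = 1/6.

1/6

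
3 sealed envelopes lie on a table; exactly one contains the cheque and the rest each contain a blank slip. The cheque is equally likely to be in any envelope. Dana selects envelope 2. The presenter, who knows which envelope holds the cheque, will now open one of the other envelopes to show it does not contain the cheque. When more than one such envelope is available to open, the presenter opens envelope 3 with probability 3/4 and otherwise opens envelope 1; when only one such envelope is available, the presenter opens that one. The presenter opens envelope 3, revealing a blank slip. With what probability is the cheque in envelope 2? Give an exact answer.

3/7

Apply Bayes' rule, conditioning on where the cheque actually is.
If it is in envelope 1 (prior 1/3): only envelope 3 is available, probability 1; weight (1/3)·1 = 1/3.
If it is in envelope 2 (prior 1/3): envelope 3 is available, opened with probability 3/4; weight (1/3)·(3/4) = 1/4.
If it is in envelope 3 (prior 1/3): the presenter opened envelope 3, so this case is ruled out; weight (1/3)·0 = 0.
The weights sum to 7/12.
So P(the cheque in envelope 2 | the presenter opened envelope 3) = (1/4) / (7/12) = 3/7.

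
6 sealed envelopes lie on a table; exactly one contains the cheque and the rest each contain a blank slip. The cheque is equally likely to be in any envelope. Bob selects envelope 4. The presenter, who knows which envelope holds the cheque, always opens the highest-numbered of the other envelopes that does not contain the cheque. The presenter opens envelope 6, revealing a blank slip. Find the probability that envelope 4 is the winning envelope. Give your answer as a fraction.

1/5

Condition on the true location of the cheque.
If it is in any of envelopes 1, 2, 3, 4, and 5 (prior 1/6 each): envelope 6 is the highest-numbered option available, probability 1; weight (1/6)·1 = 1/6 each.
If it is in envelope 6 (prior 1/6): the presenter opened envelope 6, so this case is ruled out; weight (1/6)·0 = 0.
The weights sum to 5/6.
So P(the cheque in envelope 4 | the presenter opened envelope 6) = (1/6) / (5/6) = 1/5.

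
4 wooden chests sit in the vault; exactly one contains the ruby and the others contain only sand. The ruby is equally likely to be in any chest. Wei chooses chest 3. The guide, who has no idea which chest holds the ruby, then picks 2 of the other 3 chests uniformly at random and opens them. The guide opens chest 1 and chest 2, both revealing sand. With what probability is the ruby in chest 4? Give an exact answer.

1/2

Condition on the true location of the ruby.
If it is in either of chests 1 and 2 (prior 1/4 each): that chest was opened and seen not to hold the prize — ruled out; weight (1/4)·0 = 0 each.
If it is in either of chests 3 and 4 (prior 1/4 each): the guide picks exactly this set with probability 1/3 regardless, and none is the prize; weight (1/4)·(1/3) = 1/12 each.
The weights sum to 1/6.
So P(the ruby in chest 4 | the guide opened chest 1 and chest 2) = (1/12) / (1/6) = 1/2.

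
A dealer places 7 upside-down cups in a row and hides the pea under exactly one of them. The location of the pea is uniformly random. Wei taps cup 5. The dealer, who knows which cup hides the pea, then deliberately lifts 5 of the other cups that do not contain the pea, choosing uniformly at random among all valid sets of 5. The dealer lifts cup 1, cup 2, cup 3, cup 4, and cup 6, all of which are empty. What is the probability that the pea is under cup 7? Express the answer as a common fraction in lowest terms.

6/7

Apply Bayes' rule, conditioning on where the pea actually is.
If it is under any of cups 1, 2, 3, 4, and 6 (prior 1/7 each): that cup was opened and seen not to hold the prize — ruled out; weight (1/7)·0 = 0 each.
If it is under cup 5 (prior 1/7): the dealer has 6 equally likely choices, so probability 1/6; weight (1/7)·(1/6) = 1/42.
If it is under cup 7 (prior 1/7): the dealer has no choice, probability 1; weight (1/7)·1 = 1/7.
The weights sum to 1/6.
So P(the pea under cup 7 | the dealer opened cup 1, cup 2, cup 3, cup 4, and cup 6) = (1/7) / (1/6) = 6/7.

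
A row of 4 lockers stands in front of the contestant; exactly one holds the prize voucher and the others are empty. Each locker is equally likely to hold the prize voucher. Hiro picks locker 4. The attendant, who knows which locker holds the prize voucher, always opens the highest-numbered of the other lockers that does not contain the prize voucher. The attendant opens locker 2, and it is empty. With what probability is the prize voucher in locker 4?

0

Apply Bayes' rule, conditioning on where the prize voucher actually is.
If it is in either of lockers 1 and 4 (prior 1/4 each): the attendant would have opened locker 3 instead, probability 0; weight (1/4)·0 = 0 each.
If it is in locker 2 (prior 1/4): the attendant opened locker 2, so this case is ruled out; weight (1/4)·0 = 0.
If it is in locker 3 (prior 1/4): locker 2 is the highest-numbered option available, probability 1; weight (1/4)·1 = 1/4.
The weights sum to 1/4.
So P(the prize voucher in locker 4 | the attendant opened locker 2) = 0 / (1/4) = 0.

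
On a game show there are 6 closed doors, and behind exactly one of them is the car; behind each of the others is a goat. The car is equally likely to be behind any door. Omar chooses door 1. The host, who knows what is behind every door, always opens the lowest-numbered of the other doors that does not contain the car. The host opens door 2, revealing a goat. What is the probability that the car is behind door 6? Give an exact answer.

1/5

Condition on the true location of the car.
If it is behind any of doors 1, 3, 4, 5, and 6 (prior 1/6 each): door 2 is the lowest-numbered option available, probability 1; weight (1/6)·1 = 1/6 each.
If it is behind door 2 (prior 1/6): the host opened door 2, so this case is ruled out; weight (1/6)·0 = 0.
The weights sum to 5/6.
So P(the car behind door 6 | the host opened door 2) = (1/6) / (5/6) = 1/5.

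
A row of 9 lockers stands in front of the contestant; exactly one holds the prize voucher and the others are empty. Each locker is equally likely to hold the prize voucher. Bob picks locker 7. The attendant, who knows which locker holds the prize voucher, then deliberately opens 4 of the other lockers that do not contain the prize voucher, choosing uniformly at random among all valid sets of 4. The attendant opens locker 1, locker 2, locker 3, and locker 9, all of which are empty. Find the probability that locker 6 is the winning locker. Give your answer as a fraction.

Apply Bayes' rule, conditioning on where the prize voucher actually is.
If it is in any of lockers 1, 2, 3, and 9 (prior 1/9 each): that locker was opened and seen not to hold the prize — ruled out; weight (1/9)·0 = 0 each.
If it is in any of lockers 4, 5, 6, and 8 (prior 1/9 each): the attendant has 35 equally likely choices, so probability 1/35; weight (1/9)·(1/35) = 1/315 each.
If it is in locker 7 (prior 1/9): the attendant has 70 equally likely choices, so probability 1/70; weight (1/9)·(1/70) = 1/630.
The weights sum to 1/70.
So P(the prize voucher in locker 6 | the attendant opened locker 1, locker 2, locker 3, and locker 9) = (1/315) / (1/70) = 2/9.

2/9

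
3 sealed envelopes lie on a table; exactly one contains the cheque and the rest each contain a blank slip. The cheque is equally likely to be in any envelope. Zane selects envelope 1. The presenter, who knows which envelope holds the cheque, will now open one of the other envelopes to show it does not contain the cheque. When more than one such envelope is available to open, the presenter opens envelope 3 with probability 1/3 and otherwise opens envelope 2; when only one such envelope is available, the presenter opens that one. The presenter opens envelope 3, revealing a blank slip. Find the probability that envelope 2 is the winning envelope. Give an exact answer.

Consider each possible location of the cheque in turn.
If it is in envelope 1 (prior 1/3): envelope 3 is available, opened with probability 1/3; weight (1/3)·(1/3) = 1/9.
If it is in envelope 2 (prior 1/3): only envelope 3 is available, probability 1; weight (1/3)·1 = 1/3.
If it is in envelope 3 (prior 1/3): the presenter opened envelope 3, so this case is ruled out; weight (1/3)·0 = 0.
The weights sum to 4/9.
So P(the cheque in envelope 2 | the presenter opened envelope 3) = (1/3) / (4/9) = 3/4.

3/4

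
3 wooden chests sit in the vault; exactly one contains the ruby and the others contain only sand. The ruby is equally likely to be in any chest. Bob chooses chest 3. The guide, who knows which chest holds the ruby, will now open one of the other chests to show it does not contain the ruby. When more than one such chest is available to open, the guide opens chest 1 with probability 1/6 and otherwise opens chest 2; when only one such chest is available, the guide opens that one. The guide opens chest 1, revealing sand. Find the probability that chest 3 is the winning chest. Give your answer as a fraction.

1/7

Consider each possible location of the ruby in turn.
If it is in chest 1 (prior 1/3): the guide opened chest 1, so this case is ruled out; weight (1/3)·0 = 0.
If it is in chest 2 (prior 1/3): only chest 1 is available, probability 1; weight (1/3)·1 = 1/3.
If it is in chest 3 (prior 1/3): chest 1 is available, opened with probability 1/6; weight (1/3)·(1/6) = 1/18.
The weights sum to 7/18.
So P(the ruby in chest 3 | the guide opened chest 1) = (1/18) / (7/18) = 1/7.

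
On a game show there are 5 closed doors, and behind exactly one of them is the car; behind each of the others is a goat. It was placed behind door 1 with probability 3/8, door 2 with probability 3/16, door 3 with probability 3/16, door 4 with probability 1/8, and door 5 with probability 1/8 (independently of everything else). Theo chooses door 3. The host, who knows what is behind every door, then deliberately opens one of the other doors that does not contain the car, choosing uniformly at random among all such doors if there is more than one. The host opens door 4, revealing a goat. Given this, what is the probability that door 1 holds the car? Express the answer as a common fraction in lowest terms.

Consider each possible location of the car in turn.
If it is behind door 1 (prior 3/8): the host has 3 equally likely choices, so probability 1/3; weight (3/8)·(1/3) = 1/8.
If it is behind door 2 (prior 3/16): the host has 3 equally likely choices, so probability 1/3; weight (3/16)·(1/3) = 1/16.
If it is behind door 3 (prior 3/16): the host has 4 equally likely choices, so probability 1/4; weight (3/16)·(1/4) = 3/64.
If it is behind door 4 (prior 1/8): the host opened door 4, so this case is ruled out; weight (1/8)·0 = 0.
If it is behind door 5 (prior 1/8): the host has 3 equally likely choices, so probability 1/3; weight (1/8)·(1/3) = 1/24.
The weights sum to 53/192.
So P(the car behind door 1 | the host opened door 4) = (1/8) / (53/192) = 24/53.

24/53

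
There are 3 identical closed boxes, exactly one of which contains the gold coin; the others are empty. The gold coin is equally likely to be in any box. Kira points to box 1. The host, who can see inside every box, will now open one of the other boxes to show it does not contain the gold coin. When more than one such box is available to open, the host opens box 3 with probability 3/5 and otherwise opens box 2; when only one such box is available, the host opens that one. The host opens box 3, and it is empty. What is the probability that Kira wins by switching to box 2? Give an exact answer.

Consider each possible location of the gold coin in turn.
If it is in box 1 (prior 1/3): box 3 is available, opened with probability 3/5; weight (1/3)·(3/5) = 1/5.
If it is in box 2 (prior 1/3): only box 3 is available, probability 1; weight (1/3)·1 = 1/3.
If it is in box 3 (prior 1/3): the host opened box 3, so this case is ruled out; weight (1/3)·0 = 0.
The weights sum to 8/15.
So P(the gold coin in box 2 | the host opened box 3) = (1/3) / (8/15) = 5/8.

5/8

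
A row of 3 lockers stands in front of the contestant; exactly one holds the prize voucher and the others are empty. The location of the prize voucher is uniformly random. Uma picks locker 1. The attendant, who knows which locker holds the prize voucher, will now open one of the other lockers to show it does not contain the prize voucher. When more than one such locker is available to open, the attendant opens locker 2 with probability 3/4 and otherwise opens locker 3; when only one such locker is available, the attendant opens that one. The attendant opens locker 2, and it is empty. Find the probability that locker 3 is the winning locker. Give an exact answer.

Condition on the true location of the prize voucher.
If it is in locker 1 (prior 1/3): locker 2 is available, opened with probability 3/4; weight (1/3)·(3/4) = 1/4.
If it is in locker 2 (prior 1/3): the attendant opened locker 2, so this case is ruled out; weight (1/3)·0 = 0.
If it is in locker 3 (prior 1/3): only locker 2 is available, probability 1; weight (1/3)·1 = 1/3.
The weights sum to 7/12.
So P(the prize voucher in locker 3 | the attendant opened locker 2) = (1/3) / (7/12) = 4/7.

4/7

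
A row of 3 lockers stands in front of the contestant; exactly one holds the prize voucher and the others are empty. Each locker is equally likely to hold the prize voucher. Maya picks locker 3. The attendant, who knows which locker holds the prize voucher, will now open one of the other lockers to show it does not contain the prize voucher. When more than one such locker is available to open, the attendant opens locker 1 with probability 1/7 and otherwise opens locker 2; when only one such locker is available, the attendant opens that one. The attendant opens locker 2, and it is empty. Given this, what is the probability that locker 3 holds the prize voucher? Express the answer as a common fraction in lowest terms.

Consider each possible location of the prize voucher in turn.
If it is in locker 1 (prior 1/3): only locker 2 is available, probability 1; weight (1/3)·1 = 1/3.
If it is in locker 2 (prior 1/3): the attendant opened locker 2, so this case is ruled out; weight (1/3)·0 = 0.
If it is in locker 3 (prior 1/3): locker 1 is available but not opened, probability 6/7; weight (1/3)·(6/7) = 2/7.
The weights sum to 13/21.
So P(the prize voucher in locker 3 | the attendant opened locker 2) = (2/7) / (13/21) = 6/13.

6/13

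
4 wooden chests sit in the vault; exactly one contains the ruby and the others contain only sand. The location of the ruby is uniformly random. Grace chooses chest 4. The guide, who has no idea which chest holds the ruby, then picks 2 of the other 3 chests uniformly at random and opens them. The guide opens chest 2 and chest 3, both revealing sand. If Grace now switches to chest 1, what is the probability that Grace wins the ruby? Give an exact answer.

Because the guide chose which chests to open without knowing where the ruby is, the choice is independent of the prize location. Learning that none of the 2 opened chests holds the ruby simply rules out those 2 locations and leaves the remaining 2 chests still equally likely by symmetry.
So P(the ruby in chest 1) = 1/2.

1/2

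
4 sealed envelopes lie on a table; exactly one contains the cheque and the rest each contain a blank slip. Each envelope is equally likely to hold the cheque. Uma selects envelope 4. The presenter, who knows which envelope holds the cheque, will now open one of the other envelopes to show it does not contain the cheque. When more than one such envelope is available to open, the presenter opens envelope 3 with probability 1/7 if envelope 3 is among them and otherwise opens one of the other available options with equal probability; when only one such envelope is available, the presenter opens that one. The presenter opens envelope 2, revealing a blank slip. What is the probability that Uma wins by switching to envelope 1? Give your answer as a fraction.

Apply Bayes' rule, conditioning on where the cheque actually is.
If it is in envelope 1 (prior 1/4): envelope 3 is available but not opened, probability 6/7; weight (1/4)·(6/7) = 3/14.
If it is in envelope 2 (prior 1/4): the presenter opened envelope 2, so this case is ruled out; weight (1/4)·0 = 0.
If it is in envelope 3 (prior 1/4): envelope 3 holds the prize so is unavailable; the presenter chooses uniformly among the 2 others, probability 1/2; weight (1/4)·(1/2) = 1/8.
If it is in envelope 4 (prior 1/4): envelope 3 is available but not opened; envelope 2 gets probability (1 − 1/7)/2 = 3/7; weight (1/4)·(3/7) = 3/28.
The weights sum to 25/56.
So P(the cheque in envelope 1 | the presenter opened envelope 2) = (3/14) / (25/56) = 12/25.

12/25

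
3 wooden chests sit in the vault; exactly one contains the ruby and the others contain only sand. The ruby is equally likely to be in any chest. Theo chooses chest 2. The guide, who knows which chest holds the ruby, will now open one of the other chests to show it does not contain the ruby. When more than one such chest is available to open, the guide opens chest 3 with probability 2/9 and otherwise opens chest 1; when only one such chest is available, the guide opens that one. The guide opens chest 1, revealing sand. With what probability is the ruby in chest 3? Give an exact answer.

9/16

Apply Bayes' rule, conditioning on where the ruby actually is.
If it is in chest 1 (prior 1/3): the guide opened chest 1, so this case is ruled out; weight (1/3)·0 = 0.
If it is in chest 2 (prior 1/3): chest 3 is available but not opened, probability 7/9; weight (1/3)·(7/9) = 7/27.
If it is in chest 3 (prior 1/3): only chest 1 is available, probability 1; weight (1/3)·1 = 1/3.
The weights sum to 16/27.
So P(the ruby in chest 3 | the guide opened chest 1) = (1/3) / (16/27) = 9/16.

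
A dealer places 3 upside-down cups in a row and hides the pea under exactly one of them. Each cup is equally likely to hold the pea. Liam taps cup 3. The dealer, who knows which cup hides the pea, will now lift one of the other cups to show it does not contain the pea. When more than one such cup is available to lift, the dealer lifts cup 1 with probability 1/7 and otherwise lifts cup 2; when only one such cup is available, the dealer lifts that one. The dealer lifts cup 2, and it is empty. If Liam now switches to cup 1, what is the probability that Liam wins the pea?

Condition on the true location of the pea.
If it is under cup 1 (prior 1/3): only cup 2 is available, probability 1; weight (1/3)·1 = 1/3.
If it is under cup 2 (prior 1/3): the dealer opened cup 2, so this case is ruled out; weight (1/3)·0 = 0.
If it is under cup 3 (prior 1/3): cup 1 is available but not opened, probability 6/7; weight (1/3)·(6/7) = 2/7.
The weights sum to 13/21.
So P(the pea under cup 1 | the dealer opened cup 2) = (1/3) / (13/21) = 7/13.

7/13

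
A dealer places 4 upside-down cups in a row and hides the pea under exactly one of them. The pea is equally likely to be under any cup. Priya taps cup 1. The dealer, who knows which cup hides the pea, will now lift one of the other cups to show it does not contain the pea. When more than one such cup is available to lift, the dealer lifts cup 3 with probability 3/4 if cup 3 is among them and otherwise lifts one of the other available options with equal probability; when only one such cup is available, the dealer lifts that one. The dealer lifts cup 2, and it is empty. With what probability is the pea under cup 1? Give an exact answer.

Apply Bayes' rule, conditioning on where the pea actually is.
If it is under cup 1 (prior 1/4): cup 3 is available but not opened; cup 2 gets probability (1 − 3/4)/2 = 1/8; weight (1/4)·(1/8) = 1/32.
If it is under cup 2 (prior 1/4): the dealer opened cup 2, so this case is ruled out; weight (1/4)·0 = 0.
If it is under cup 3 (prior 1/4): cup 3 holds the prize so is unavailable; the dealer chooses uniformly among the 2 others, probability 1/2; weight (1/4)·(1/2) = 1/8.
If it is under cup 4 (prior 1/4): cup 3 is available but not opened, probability 1/4; weight (1/4)·(1/4) = 1/16.
The weights sum to 7/32.
So P(the pea under cup 1 | the dealer opened cup 2) = (1/32) / (7/32) = 1/7.

1/7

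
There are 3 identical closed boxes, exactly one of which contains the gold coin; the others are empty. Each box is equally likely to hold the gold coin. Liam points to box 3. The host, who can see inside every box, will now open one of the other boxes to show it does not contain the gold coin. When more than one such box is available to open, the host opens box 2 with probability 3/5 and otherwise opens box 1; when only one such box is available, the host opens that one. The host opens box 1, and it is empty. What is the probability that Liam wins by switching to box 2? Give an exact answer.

5/7

Apply Bayes' rule, conditioning on where the gold coin actually is.
If it is in box 1 (prior 1/3): the host opened box 1, so this case is ruled out; weight (1/3)·0 = 0.
If it is in box 2 (prior 1/3): only box 1 is available, probability 1; weight (1/3)·1 = 1/3.
If it is in box 3 (prior 1/3): box 2 is available but not opened, probability 2/5; weight (1/3)·(2/5) = 2/15.
The weights sum to 7/15.
So P(the gold coin in box 2 | the host opened box 1) = (1/3) / (7/15) = 5/7.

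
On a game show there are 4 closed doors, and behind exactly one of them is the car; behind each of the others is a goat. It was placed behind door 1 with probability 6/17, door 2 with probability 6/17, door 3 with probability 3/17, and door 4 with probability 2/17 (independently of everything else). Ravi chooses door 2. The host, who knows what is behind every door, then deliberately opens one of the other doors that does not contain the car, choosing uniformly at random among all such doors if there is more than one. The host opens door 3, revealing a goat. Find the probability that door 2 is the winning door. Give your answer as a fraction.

1/3

Apply Bayes' rule, conditioning on where the car actually is.
If it is behind door 1 (prior 6/17): the host has 2 equally likely choices, so probability 1/2; weight (6/17)·(1/2) = 3/17.
If it is behind door 2 (prior 6/17): the host has 3 equally likely choices, so probability 1/3; weight (6/17)·(1/3) = 2/17.
If it is behind door 3 (prior 3/17): the host opened door 3, so this case is ruled out; weight (3/17)·0 = 0.
If it is behind door 4 (prior 2/17): the host has 2 equally likely choices, so probability 1/2; weight (2/17)·(1/2) = 1/17.
The weights sum to 6/17.
So P(the car behind door 2 | the host opened door 3) = (2/17) / (6/17) = 1/3.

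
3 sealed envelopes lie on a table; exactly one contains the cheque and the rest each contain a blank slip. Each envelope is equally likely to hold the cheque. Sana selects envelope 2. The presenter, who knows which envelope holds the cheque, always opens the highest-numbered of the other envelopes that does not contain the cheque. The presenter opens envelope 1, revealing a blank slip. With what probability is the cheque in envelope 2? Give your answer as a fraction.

Condition on the true location of the cheque.
If it is in envelope 1 (prior 1/3): the presenter opened envelope 1, so this case is ruled out; weight (1/3)·0 = 0.
If it is in envelope 2 (prior 1/3): the presenter would have opened envelope 3 instead, probability 0; weight (1/3)·0 = 0.
If it is in envelope 3 (prior 1/3): envelope 1 is the highest-numbered option available, probability 1; weight (1/3)·1 = 1/3.
The weights sum to 1/3.
So P(the cheque in envelope 2 | the presenter opened envelope 1) = 0 / (1/3) = 0.

0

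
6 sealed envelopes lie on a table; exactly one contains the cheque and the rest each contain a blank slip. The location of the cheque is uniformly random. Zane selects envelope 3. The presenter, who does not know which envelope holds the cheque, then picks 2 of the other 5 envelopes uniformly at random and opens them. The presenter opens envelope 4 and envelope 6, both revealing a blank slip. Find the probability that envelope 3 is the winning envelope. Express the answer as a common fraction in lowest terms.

1/4

Condition on the true location of the cheque.
If it is in any of envelopes 1, 2, 3, and 5 (prior 1/6 each): the presenter picks exactly this set with probability 1/10 regardless, and none is the prize; weight (1/6)·(1/10) = 1/60 each.
If it is in either of envelopes 4 and 6 (prior 1/6 each): that envelope was opened and seen not to hold the prize — ruled out; weight (1/6)·0 = 0 each.
The weights sum to 1/15.
So P(the cheque in envelope 3 | the presenter opened envelope 4 and envelope 6) = (1/60) / (1/15) = 1/4.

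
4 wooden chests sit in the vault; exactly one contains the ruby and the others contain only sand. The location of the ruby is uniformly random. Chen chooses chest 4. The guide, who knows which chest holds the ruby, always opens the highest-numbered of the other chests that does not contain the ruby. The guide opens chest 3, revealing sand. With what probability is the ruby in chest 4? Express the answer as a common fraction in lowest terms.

1/3

Apply Bayes' rule, conditioning on where the ruby actually is.
If it is in any of chests 1, 2, and 4 (prior 1/4 each): chest 3 is the highest-numbered option available, probability 1; weight (1/4)·1 = 1/4 each.
If it is in chest 3 (prior 1/4): the guide opened chest 3, so this case is ruled out; weight (1/4)·0 = 0.
The weights sum to 3/4.
So P(the ruby in chest 4 | the guide opened chest 3) = (1/4) / (3/4) = 1/3.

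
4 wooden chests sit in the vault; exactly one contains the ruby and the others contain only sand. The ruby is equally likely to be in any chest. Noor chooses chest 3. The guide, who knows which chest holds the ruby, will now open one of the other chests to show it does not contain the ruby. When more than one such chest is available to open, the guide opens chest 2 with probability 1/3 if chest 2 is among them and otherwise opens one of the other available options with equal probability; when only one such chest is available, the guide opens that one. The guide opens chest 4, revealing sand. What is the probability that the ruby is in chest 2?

1/3

Condition on the true location of the ruby.
If it is in chest 1 (prior 1/4): chest 2 is available but not opened, probability 2/3; weight (1/4)·(2/3) = 1/6.
If it is in chest 2 (prior 1/4): chest 2 holds the prize so is unavailable; the guide chooses uniformly among the 2 others, probability 1/2; weight (1/4)·(1/2) = 1/8.
If it is in chest 3 (prior 1/4): chest 2 is available but not opened; chest 4 gets probability (1 − 1/3)/2 = 1/3; weight (1/4)·(1/3) = 1/12.
If it is in chest 4 (prior 1/4): the guide opened chest 4, so this case is ruled out; weight (1/4)·0 = 0.
The weights sum to 3/8.
So P(the ruby in chest 2 | the guide opened chest 4) = (1/8) / (3/8) = 1/3.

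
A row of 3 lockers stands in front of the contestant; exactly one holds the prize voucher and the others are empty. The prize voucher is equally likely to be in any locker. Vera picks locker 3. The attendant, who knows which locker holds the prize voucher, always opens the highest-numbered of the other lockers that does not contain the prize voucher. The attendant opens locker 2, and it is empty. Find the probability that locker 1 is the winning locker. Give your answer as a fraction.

1/2

Consider each possible location of the prize voucher in turn.
If it is in either of lockers 1 and 3 (prior 1/3 each): locker 2 is the highest-numbered option available, probability 1; weight (1/3)·1 = 1/3 each.
If it is in locker 2 (prior 1/3): the attendant opened locker 2, so this case is ruled out; weight (1/3)·0 = 0.
The weights sum to 2/3.
So P(the prize voucher in locker 1 | the attendant opened locker 2) = (1/3) / (2/3) = 1/2.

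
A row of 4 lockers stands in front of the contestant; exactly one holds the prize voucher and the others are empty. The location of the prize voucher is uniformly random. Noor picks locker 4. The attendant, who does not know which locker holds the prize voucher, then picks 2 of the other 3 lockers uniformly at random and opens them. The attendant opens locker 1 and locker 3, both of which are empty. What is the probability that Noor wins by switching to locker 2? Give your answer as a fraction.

1/2

Apply Bayes' rule, conditioning on where the prize voucher actually is.
If it is in either of lockers 1 and 3 (prior 1/4 each): that locker was opened and seen not to hold the prize — ruled out; weight (1/4)·0 = 0 each.
If it is in either of lockers 2 and 4 (prior 1/4 each): the attendant picks exactly this set with probability 1/3 regardless, and none is the prize; weight (1/4)·(1/3) = 1/12 each.
The weights sum to 1/6.
So P(the prize voucher in locker 2 | the attendant opened locker 1 and locker 3) = (1/12) / (1/6) = 1/2.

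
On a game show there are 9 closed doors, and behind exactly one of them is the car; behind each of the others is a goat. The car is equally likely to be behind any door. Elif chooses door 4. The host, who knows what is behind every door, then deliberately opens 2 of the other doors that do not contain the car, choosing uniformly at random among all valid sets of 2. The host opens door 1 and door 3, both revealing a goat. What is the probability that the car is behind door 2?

4/27

Condition on the true location of the car.
If it is behind either of doors 1 and 3 (prior 1/9 each): that door was opened and seen not to hold the prize — ruled out; weight (1/9)·0 = 0 each.
If it is behind any of doors 2, 5, 6, 7, 8, and 9 (prior 1/9 each): the host has 21 equally likely choices, so probability 1/21; weight (1/9)·(1/21) = 1/189 each.
If it is behind door 4 (prior 1/9): the host has 28 equally likely choices, so probability 1/28; weight (1/9)·(1/28) = 1/252.
The weights sum to 1/28.
So P(the car behind door 2 | the host opened door 1 and door 3) = (1/189) / (1/28) = 4/27.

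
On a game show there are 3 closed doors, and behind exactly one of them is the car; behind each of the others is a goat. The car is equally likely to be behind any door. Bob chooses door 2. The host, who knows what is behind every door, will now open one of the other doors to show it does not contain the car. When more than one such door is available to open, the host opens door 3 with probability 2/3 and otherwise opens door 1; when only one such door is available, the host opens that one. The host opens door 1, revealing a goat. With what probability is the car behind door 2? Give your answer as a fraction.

1/4

Condition on the true location of the car.
If it is behind door 1 (prior 1/3): the host opened door 1, so this case is ruled out; weight (1/3)·0 = 0.
If it is behind door 2 (prior 1/3): door 3 is available but not opened, probability 1/3; weight (1/3)·(1/3) = 1/9.
If it is behind door 3 (prior 1/3): only door 1 is available, probability 1; weight (1/3)·1 = 1/3.
The weights sum to 4/9.
So P(the car behind door 2 | the host opened door 1) = (1/9) / (4/9) = 1/4.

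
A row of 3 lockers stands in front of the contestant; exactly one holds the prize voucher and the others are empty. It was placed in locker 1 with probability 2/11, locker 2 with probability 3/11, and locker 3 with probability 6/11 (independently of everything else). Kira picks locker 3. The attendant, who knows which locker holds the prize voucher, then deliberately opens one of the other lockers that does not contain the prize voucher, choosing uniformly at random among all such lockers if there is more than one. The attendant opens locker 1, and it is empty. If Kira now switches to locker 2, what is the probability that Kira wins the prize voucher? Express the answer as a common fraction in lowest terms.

1/2

Condition on the true location of the prize voucher.
If it is in locker 1 (prior 2/11): the attendant opened locker 1, so this case is ruled out; weight (2/11)·0 = 0.
If it is in locker 2 (prior 3/11): the attendant has no choice, probability 1; weight (3/11)·1 = 3/11.
If it is in locker 3 (prior 6/11): the attendant has 2 equally likely choices, so probability 1/2; weight (6/11)·(1/2) = 3/11.
The weights sum to 6/11.
So P(the prize voucher in locker 2 | the attendant opened locker 1) = (3/11) / (6/11) = 1/2.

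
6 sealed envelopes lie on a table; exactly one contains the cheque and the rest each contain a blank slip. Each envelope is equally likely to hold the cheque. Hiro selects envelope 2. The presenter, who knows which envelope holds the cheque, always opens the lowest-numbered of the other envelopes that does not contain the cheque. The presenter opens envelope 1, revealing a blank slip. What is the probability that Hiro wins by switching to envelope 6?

1/5

Consider each possible location of the cheque in turn.
If it is in envelope 1 (prior 1/6): the presenter opened envelope 1, so this case is ruled out; weight (1/6)·0 = 0.
If it is in any of envelopes 2, 3, 4, 5, and 6 (prior 1/6 each): envelope 1 is the lowest-numbered option available, probability 1; weight (1/6)·1 = 1/6 each.
The weights sum to 5/6.
So P(the cheque in envelope 6 | the presenter opened envelope 1) = (1/6) / (5/6) = 1/5.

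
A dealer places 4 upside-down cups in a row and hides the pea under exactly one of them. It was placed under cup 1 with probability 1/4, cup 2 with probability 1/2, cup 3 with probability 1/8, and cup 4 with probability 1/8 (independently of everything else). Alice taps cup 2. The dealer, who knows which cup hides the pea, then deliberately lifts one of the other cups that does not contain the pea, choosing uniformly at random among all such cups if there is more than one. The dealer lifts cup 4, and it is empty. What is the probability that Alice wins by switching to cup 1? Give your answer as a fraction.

Condition on the true location of the pea.
If it is under cup 1 (prior 1/4): the dealer has 2 equally likely choices, so probability 1/2; weight (1/4)·(1/2) = 1/8.
If it is under cup 2 (prior 1/2): the dealer has 3 equally likely choices, so probability 1/3; weight (1/2)·(1/3) = 1/6.
If it is under cup 3 (prior 1/8): the dealer has 2 equally likely choices, so probability 1/2; weight (1/8)·(1/2) = 1/16.
If it is under cup 4 (prior 1/8): the dealer opened cup 4, so this case is ruled out; weight (1/8)·0 = 0.
The weights sum to 17/48.
So P(the pea under cup 1 | the dealer opened cup 4) = (1/8) / (17/48) = 6/17.

6/17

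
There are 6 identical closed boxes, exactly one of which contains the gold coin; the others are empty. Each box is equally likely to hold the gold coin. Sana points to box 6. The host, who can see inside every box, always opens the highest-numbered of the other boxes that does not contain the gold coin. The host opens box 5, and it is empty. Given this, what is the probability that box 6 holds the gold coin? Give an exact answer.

1/5

Condition on the true location of the gold coin.
If it is in any of boxes 1, 2, 3, 4, and 6 (prior 1/6 each): box 5 is the highest-numbered option available, probability 1; weight (1/6)·1 = 1/6 each.
If it is in box 5 (prior 1/6): the host opened box 5, so this case is ruled out; weight (1/6)·0 = 0.
The weights sum to 5/6.
So P(the gold coin in box 6 | the host opened box 5) = (1/6) / (5/6) = 1/5.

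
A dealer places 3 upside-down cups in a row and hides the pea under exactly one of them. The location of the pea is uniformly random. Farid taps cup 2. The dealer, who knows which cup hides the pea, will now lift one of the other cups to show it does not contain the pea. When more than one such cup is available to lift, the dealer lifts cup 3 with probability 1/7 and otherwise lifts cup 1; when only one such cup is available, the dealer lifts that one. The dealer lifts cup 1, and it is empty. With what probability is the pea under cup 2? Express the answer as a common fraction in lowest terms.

6/13

Apply Bayes' rule, conditioning on where the pea actually is.
If it is under cup 1 (prior 1/3): the dealer opened cup 1, so this case is ruled out; weight (1/3)·0 = 0.
If it is under cup 2 (prior 1/3): cup 3 is available but not opened, probability 6/7; weight (1/3)·(6/7) = 2/7.
If it is under cup 3 (prior 1/3): only cup 1 is available, probability 1; weight (1/3)·1 = 1/3.
The weights sum to 13/21.
So P(the pea under cup 2 | the dealer opened cup 1) = (2/7) / (13/21) = 6/13.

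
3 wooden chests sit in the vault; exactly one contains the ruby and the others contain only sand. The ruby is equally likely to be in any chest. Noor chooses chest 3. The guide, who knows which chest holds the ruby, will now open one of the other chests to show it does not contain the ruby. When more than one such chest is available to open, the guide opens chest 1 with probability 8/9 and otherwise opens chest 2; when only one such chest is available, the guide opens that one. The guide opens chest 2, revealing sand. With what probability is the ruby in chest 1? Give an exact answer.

9/10

Consider each possible location of the ruby in turn.
If it is in chest 1 (prior 1/3): only chest 2 is available, probability 1; weight (1/3)·1 = 1/3.
If it is in chest 2 (prior 1/3): the guide opened chest 2, so this case is ruled out; weight (1/3)·0 = 0.
If it is in chest 3 (prior 1/3): chest 1 is available but not opened, probability 1/9; weight (1/3)·(1/9) = 1/27.
The weights sum to 10/27.
So P(the ruby in chest 1 | the guide opened chest 2) = (1/3) / (10/27) = 9/10.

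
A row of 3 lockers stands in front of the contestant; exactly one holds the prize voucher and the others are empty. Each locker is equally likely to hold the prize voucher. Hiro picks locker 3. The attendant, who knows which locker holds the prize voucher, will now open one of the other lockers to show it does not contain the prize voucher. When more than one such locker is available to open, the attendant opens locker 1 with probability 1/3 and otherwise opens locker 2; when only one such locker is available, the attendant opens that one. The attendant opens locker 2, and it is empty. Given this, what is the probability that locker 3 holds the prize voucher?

Consider each possible location of the prize voucher in turn.
If it is in locker 1 (prior 1/3): only locker 2 is available, probability 1; weight (1/3)·1 = 1/3.
If it is in locker 2 (prior 1/3): the attendant opened locker 2, so this case is ruled out; weight (1/3)·0 = 0.
If it is in locker 3 (prior 1/3): locker 1 is available but not opened, probability 2/3; weight (1/3)·(2/3) = 2/9.
The weights sum to 5/9.
So P(the prize voucher in locker 3 | the attendant opened locker 2) = (2/9) / (5/9) = 2/5.

2/5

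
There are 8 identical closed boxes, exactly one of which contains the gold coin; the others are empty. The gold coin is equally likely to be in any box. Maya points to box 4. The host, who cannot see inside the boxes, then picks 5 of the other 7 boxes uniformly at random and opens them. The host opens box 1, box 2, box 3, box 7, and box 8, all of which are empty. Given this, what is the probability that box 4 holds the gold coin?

Apply Bayes' rule, conditioning on where the gold coin actually is.
If it is in any of boxes 1, 2, 3, 7, and 8 (prior 1/8 each): that box was opened and seen not to hold the prize — ruled out; weight (1/8)·0 = 0 each.
If it is in any of boxes 4, 5, and 6 (prior 1/8 each): the host picks exactly this set with probability 1/21 regardless, and none is the prize; weight (1/8)·(1/21) = 1/168 each.
The weights sum to 1/56.
So P(the gold coin in box 4 | the host opened box 1, box 2, box 3, box 7, and box 8) = (1/168) / (1/56) = 1/3.

1/3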